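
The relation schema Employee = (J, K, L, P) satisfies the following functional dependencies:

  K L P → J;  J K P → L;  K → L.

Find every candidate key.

Attributes K, P never appear on any right-hand side, so every candidate key must contain {K, P}.
{K, P}⁺ = {J, K, L, P}, which is all of the schema, so {K, P} is the only candidate key.

{K, P}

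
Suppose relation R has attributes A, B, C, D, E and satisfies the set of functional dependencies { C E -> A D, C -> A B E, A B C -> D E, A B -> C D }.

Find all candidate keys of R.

{C}; {A, B}

{C}⁺: C→ABE adds A, B, E; ABC→DE adds D → {A, B, C, D, E}.
{A, B}⁺: AB→CD adds C, D; C→ABE adds E → {A, B, C, D, E}. Minimal: {B}⁺ = {B}; {A}⁺ = {A} — none reach the full schema.
Any other superkey contains one of these as a subset, so there are no further candidate keys.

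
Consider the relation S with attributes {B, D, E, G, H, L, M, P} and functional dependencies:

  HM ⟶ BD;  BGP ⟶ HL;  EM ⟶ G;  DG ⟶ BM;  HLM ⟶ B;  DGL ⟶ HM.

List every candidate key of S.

{B, E, M, P}⁺: EM→G adds G; BGP→HL adds H, L; HM→BD adds D → {B, D, E, G, H, L, M, P}. Minimal: {E, M, P}⁺ = {E, G, M, P}; {B, M, P}⁺ = {B, M, P}; {B, E, P}⁺ = {B, E, P}; … — none reach the full schema.
{D, E, G, P}⁺: DG→BM adds B, M; BGP→HL adds H, L → {B, D, E, G, H, L, M, P}. Minimal: {E, G, P}⁺ = {E, G, P}; {D, G, P}⁺ = {B, D, G, H, L, M, P}; {D, E, P}⁺ = {D, E, P}; … — none reach the full schema.
{D, E, M, P}⁺: EM→G adds G; DG→BM adds B; BGP→HL adds H, L → {B, D, E, G, H, L, M, P}. Minimal: {E, M, P}⁺ = {E, G, M, P}; {D, M, P}⁺ = {D, M, P}; {D, E, P}⁺ = {D, E, P}; … — none reach the full schema.
{E, H, M, P}⁺: HM→BD adds B, D; EM→G adds G; BGP→HL adds L → {B, D, E, G, H, L, M, P}. Minimal: {H, M, P}⁺ = {B, D, H, M, P}; {E, M, P}⁺ = {E, G, M, P}; {E, H, P}⁺ = {E, H, P}; … — none reach the full schema.

BEMP, DEGP, DEMP, EHMP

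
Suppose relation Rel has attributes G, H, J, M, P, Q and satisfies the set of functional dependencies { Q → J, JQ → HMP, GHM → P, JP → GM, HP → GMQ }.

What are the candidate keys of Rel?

{Q}⁺: Q→J adds J; JQ→HMP adds H, M, P; JP→GM adds G → {G, H, J, M, P, Q}.
{H, P}⁺: HP→GMQ adds G, M, Q; Q→J adds J → {G, H, J, M, P, Q}. Minimal: {P}⁺ = {P}; {H}⁺ = {H} — none reach the full schema.
{G, H, M}⁺: GHM→P adds P; HP→GMQ adds Q; Q→J adds J → {G, H, J, M, P, Q}. Minimal: {H, M}⁺ = {H, M}; {G, M}⁺ = {G, M}; {G, H}⁺ = {G, H} — none reach the full schema.
Any other superkey contains one of these as a subset, so there are no further candidate keys.

Q, HP, GHM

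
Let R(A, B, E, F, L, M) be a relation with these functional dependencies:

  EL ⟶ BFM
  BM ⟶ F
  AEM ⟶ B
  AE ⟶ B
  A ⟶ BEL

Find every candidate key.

Attribute A never appears on the right-hand side of any dependency, so A must belong to every candidate key.
{A}⁺ = {A, B, E, F, L, M}, which is all of the schema, so {A} is the only candidate key.

{A}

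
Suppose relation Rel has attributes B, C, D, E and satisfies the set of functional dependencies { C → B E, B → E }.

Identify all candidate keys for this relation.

Attributes C, D never appear on any right-hand side, so every candidate key must contain {C, D}.
{C, D}⁺ = {B, C, D, E}, which is all of the schema, so {C, D} is the only candidate key.

{C, D}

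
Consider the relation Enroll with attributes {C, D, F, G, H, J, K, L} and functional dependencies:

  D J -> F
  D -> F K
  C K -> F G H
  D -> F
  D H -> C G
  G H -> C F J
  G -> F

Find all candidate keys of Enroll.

(C, D, L), (D, H, L)

Attributes D, L never appear on any right-hand side, so every candidate key must contain {D, L}.
{D, L}⁺ = {D, F, K, L}, which is not all of the schema, so we must add further attributes.
{C, D, L}⁺: D→FK adds F, K; CK→FGH adds G, H; GH→CFJ adds J → {C, D, F, G, H, J, K, L}. Minimal: {D, L}⁺ = {D, F, K, L}; {C, L}⁺ = {C, L}; {C, D}⁺ = {C, D, F, G, H, J, K} — none reach the full schema.
{D, H, L}⁺: D→FK adds F, K; DH→CG adds C, G; GH→CFJ adds J → {C, D, F, G, H, J, K, L}. Minimal: {H, L}⁺ = {H, L}; {D, L}⁺ = {D, F, K, L}; {D, H}⁺ = {C, D, F, G, H, J, K} — none reach the full schema.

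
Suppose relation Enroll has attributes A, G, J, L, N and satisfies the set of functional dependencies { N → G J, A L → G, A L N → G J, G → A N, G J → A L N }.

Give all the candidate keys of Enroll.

{G}, {N}, {A, L}

{G}⁺: G→AN adds A, N; N→GJ adds J; GJ→ALN adds L → {A, G, J, L, N}.
{N}⁺: N→GJ adds G, J; G→AN adds A; GJ→ALN adds L → {A, G, J, L, N}.
{A, L}⁺: AL→G adds G; G→AN adds N; N→GJ adds J → {A, G, J, L, N}.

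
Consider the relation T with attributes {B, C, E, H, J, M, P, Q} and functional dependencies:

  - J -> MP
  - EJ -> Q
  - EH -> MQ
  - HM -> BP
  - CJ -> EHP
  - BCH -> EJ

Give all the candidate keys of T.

{C, J}, {B, C, H}, {C, E, H}, {C, H, M}

Attribute C never appears on the right-hand side of any dependency, so C must belong to every candidate key.
{C}⁺ = {C}, which is not all of the schema, so we must add further attributes.
{C, J}⁺: J→MP adds M, P; CJ→EHP adds E, H; EJ→Q adds Q; HM→BP adds B → {B, C, E, H, J, M, P, Q}. Minimal: {J}⁺ = {J, M, P}; {C}⁺ = {C} — none reach the full schema.
{B, C, H}⁺: BCH→EJ adds E, J; J→MP adds M, P; EJ→Q adds Q → {B, C, E, H, J, M, P, Q}. Minimal: {C, H}⁺ = {C, H}; {B, H}⁺ = {B, H}; {B, C}⁺ = {B, C} — none reach the full schema.
{C, E, H}⁺: EH→MQ adds M, Q; HM→BP adds B, P; BCH→EJ adds J → {B, C, E, H, J, M, P, Q}. Minimal: {E, H}⁺ = {B, E, H, M, P, Q}; {C, H}⁺ = {C, H}; {C, E}⁺ = {C, E} — none reach the full schema.
{C, H, M}⁺: HM→BP adds B, P; BCH→EJ adds E, J; EJ→Q adds Q → {B, C, E, H, J, M, P, Q}. Minimal: {H, M}⁺ = {B, H, M, P}; {C, M}⁺ = {C, M}; {C, H}⁺ = {C, H} — none reach the full schema.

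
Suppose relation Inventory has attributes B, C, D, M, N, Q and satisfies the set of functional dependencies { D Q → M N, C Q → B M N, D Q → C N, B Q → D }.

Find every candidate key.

{B, Q}⁺: BQ→D adds D; DQ→MN adds M, N; DQ→CN adds C → {B, C, D, M, N, Q}. Minimal: {Q}⁺ = {Q}; {B}⁺ = {B} — none reach the full schema.
{C, Q}⁺: CQ→BMN adds B, M, N; BQ→D adds D → {B, C, D, M, N, Q}. Minimal: {Q}⁺ = {Q}; {C}⁺ = {C} — none reach the full schema.
{D, Q}⁺: DQ→MN adds M, N; DQ→CN adds C; CQ→BMN adds B → {B, C, D, M, N, Q}. Minimal: {Q}⁺ = {Q}; {D}⁺ = {D} — none reach the full schema.

(B, Q), (C, Q), (D, Q)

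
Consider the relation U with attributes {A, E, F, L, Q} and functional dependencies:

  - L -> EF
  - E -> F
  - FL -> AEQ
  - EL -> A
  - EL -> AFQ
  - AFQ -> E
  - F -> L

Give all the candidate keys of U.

{E}⁺: E→F adds F; F→L adds L; FL→AEQ adds A, Q → {A, E, F, L, Q}.
{F}⁺: F→L adds L; L→EF adds E; FL→AEQ adds A, Q → {A, E, F, L, Q}.
{L}⁺: L→EF adds E, F; FL→AEQ adds A, Q → {A, E, F, L, Q}.

{E}, {F}, {L}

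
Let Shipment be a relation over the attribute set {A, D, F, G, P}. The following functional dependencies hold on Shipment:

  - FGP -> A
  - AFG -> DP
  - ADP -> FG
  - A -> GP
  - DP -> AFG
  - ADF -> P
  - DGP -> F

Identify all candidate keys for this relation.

(A, D), (A, F), (D, P), (F, G, P)

{A, D}⁺: A→GP adds G, P; DP→AFG adds F → {A, D, F, G, P}.
{A, F}⁺: A→GP adds G, P; AFG→DP adds D → {A, D, F, G, P}.
{D, P}⁺: DP→AFG adds A, F, G → {A, D, F, G, P}.
{F, G, P}⁺: FGP→A adds A; AFG→DP adds D → {A, D, F, G, P}.
Any other superkey contains one of these as a subset, so there are no further candidate keys.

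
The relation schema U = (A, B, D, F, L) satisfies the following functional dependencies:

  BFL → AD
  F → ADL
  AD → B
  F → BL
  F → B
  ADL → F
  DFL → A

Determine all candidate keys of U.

{F}⁺: F→ADL adds A, D, L; AD→B adds B → {A, B, D, F, L}.
{A, D, L}⁺: AD→B adds B; ADL→F adds F → {A, B, D, F, L}.

{F}, {A, D, L}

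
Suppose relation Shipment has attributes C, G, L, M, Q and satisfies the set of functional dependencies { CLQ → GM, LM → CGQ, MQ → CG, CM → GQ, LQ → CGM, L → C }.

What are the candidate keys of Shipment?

Attribute L never appears on the right-hand side of any dependency, so L must belong to every candidate key.
{L}⁺ = {C, L}, which is not all of the schema, so we must add further attributes.
{L, M}⁺: LM→CGQ adds C, G, Q → {C, G, L, M, Q}.
{L, Q}⁺: LQ→CGM adds C, G, M → {C, G, L, M, Q}.
Any other superkey contains one of these as a subset, so there are no further candidate keys.

(L, M), (L, Q)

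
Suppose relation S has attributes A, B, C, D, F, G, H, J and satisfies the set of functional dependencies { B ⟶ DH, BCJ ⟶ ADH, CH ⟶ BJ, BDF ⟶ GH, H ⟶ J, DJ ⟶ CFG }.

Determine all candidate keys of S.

{B}⁺: B→DH adds D, H; H→J adds J; DJ→CFG adds C, F, G; BCJ→ADH adds A → {A, B, C, D, F, G, H, J}.
{C, H}⁺: CH→BJ adds B, J; B→DH adds D; BCJ→ADH adds A; DJ→CFG adds F, G → {A, B, C, D, F, G, H, J}.
{D, H}⁺: H→J adds J; DJ→CFG adds C, F, G; CH→BJ adds B; BCJ→ADH adds A → {A, B, C, D, F, G, H, J}.
Any other superkey contains one of these as a subset, so there are no further candidate keys.

{B}; {C, H}; {D, H}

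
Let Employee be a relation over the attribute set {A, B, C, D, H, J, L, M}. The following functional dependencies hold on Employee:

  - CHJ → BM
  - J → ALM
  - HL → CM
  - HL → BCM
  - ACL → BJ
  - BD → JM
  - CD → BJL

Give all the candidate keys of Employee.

Attributes D, H never appear on any right-hand side, so every candidate key must contain {D, H}.
{D, H}⁺ = {D, H}, which is not all of the schema, so we must add further attributes.
{B, D, H}⁺: BD→JM adds J, M; J→ALM adds A, L; HL→CM adds C → {A, B, C, D, H, J, L, M}.
{C, D, H}⁺: CD→BJL adds B, J, L; CHJ→BM adds M; J→ALM adds A → {A, B, C, D, H, J, L, M}.
{D, H, J}⁺: J→ALM adds A, L, M; HL→CM adds C; HL→BCM adds B → {A, B, C, D, H, J, L, M}.
{D, H, L}⁺: HL→CM adds C, M; HL→BCM adds B; BD→JM adds J; J→ALM adds A → {A, B, C, D, H, J, L, M}.
Any other superkey contains one of these as a subset, so there are no further candidate keys.

{B, D, H}, {C, D, H}, {D, H, J}, {D, H, L}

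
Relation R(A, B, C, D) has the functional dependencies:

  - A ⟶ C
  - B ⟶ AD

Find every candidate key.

Attribute B never appears on the right-hand side of any dependency, so B must belong to every candidate key.
{B}⁺ = {A, B, C, D}, which is all of the schema, so {B} is the only candidate key.

{B}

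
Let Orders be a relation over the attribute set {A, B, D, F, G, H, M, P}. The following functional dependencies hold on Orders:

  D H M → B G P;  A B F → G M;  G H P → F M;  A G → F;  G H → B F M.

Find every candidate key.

Attributes A, D, H never appear on any right-hand side, so every candidate key must contain {A, D, H}.
{A, D, H}⁺ = {A, D, H}, which is not all of the schema, so we must add further attributes.
{A, D, G, H}⁺: AG→F adds F; GH→BFM adds B, M; DHM→BGP adds P → {A, B, D, F, G, H, M, P}. Minimal: {D, G, H}⁺ = {B, D, F, G, H, M, P}; {A, G, H}⁺ = {A, B, F, G, H, M}; {A, D, H}⁺ = {A, D, H}; … — none reach the full schema.
{A, D, H, M}⁺: DHM→BGP adds B, G, P; GHP→FM adds F → {A, B, D, F, G, H, M, P}. Minimal: {D, H, M}⁺ = {B, D, F, G, H, M, P}; {A, H, M}⁺ = {A, H, M}; {A, D, M}⁺ = {A, D, M}; … — none reach the full schema.
{A, B, D, F, H}⁺: ABF→GM adds G, M; DHM→BGP adds P → {A, B, D, F, G, H, M, P}. Minimal: {B, D, F, H}⁺ = {B, D, F, H}; {A, D, F, H}⁺ = {A, D, F, H}; {A, B, F, H}⁺ = {A, B, F, G, H, M}; … — none reach the full schema.

(A, D, G, H), (A, D, H, M), (A, B, D, F, H)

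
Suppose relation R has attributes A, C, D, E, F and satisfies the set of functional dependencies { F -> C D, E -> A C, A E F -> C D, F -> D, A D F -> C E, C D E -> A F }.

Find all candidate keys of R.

{A, F}, {D, E}, {E, F}

{A, F}⁺: F→CD adds C, D; ADF→CE adds E → {A, C, D, E, F}.
{D, E}⁺: E→AC adds A, C; CDE→AF adds F → {A, C, D, E, F}.
{E, F}⁺: F→CD adds C, D; E→AC adds A → {A, C, D, E, F}.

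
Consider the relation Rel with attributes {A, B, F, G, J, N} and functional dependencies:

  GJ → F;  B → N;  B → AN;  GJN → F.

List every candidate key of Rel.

{B, G, J}

Attributes B, G, J never appear on any right-hand side, so every candidate key must contain {B, G, J}.
{B, G, J}⁺ = {A, B, F, G, J, N}, which is all of the schema, so {B, G, J} is the only candidate key.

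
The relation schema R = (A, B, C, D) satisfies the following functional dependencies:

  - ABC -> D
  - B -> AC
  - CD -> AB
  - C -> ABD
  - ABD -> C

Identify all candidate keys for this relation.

{B}, {C}

{B}⁺: B→AC adds A, C; C→ABD adds D → {A, B, C, D}.
{C}⁺: C→ABD adds A, B, D → {A, B, C, D}.
Any other superkey contains one of these as a subset, so there are no further candidate keys.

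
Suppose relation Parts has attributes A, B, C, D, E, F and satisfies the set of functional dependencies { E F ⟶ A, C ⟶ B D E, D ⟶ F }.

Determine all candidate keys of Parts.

Attribute C never appears on the right-hand side of any dependency, so C must belong to every candidate key.
{C}⁺ = {A, B, C, D, E, F}, which is all of the schema, so {C} is the only candidate key.

(C)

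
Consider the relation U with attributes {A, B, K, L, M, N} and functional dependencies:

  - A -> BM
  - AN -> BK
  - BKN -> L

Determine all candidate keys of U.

Attributes A, N never appear on any right-hand side, so every candidate key must contain {A, N}.
{A, N}⁺ = {A, B, K, L, M, N}, which is all of the schema, so {A, N} is the only candidate key.

{A, N}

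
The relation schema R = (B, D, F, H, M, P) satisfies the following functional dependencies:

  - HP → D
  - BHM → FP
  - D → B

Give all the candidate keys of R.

{B, H, M}, {D, H, M}, {H, M, P}

Attributes H, M never appear on any right-hand side, so every candidate key must contain {H, M}.
{H, M}⁺ = {H, M}, which is not all of the schema, so we must add further attributes.
{B, H, M}⁺: BHM→FP adds F, P; HP→D adds D → {B, D, F, H, M, P}.
{D, H, M}⁺: D→B adds B; BHM→FP adds F, P → {B, D, F, H, M, P}.
{H, M, P}⁺: HP→D adds D; D→B adds B; BHM→FP adds F → {B, D, F, H, M, P}.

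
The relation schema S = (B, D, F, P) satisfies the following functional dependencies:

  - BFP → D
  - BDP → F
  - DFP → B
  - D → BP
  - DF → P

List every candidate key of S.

{D}⁺: D→BP adds B, P; BDP→F adds F → {B, D, F, P}.
{B, F, P}⁺: BFP→D adds D → {B, D, F, P}.

{D}; {B, F, P}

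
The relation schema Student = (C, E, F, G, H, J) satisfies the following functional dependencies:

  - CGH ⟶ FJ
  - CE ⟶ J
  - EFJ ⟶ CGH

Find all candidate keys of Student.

Attribute E never appears on the right-hand side of any dependency, so E must belong to every candidate key.
{E}⁺ = {E}, which is not all of the schema, so we must add further attributes.
{C, E, F}⁺: CE→J adds J; EFJ→CGH adds G, H → {C, E, F, G, H, J}.
{E, F, J}⁺: EFJ→CGH adds C, G, H → {C, E, F, G, H, J}.
{C, E, G, H}⁺: CGH→FJ adds F, J → {C, E, F, G, H, J}.

{C, E, F}; {E, F, J}; {C, E, G, H}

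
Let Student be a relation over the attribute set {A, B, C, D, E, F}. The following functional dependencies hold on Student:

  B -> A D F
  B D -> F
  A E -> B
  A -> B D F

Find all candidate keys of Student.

{A, C, E}; {B, C, E}

Attributes C, E never appear on any right-hand side, so every candidate key must contain {C, E}.
{C, E}⁺ = {C, E}, which is not all of the schema, so we must add further attributes.
{A, C, E}⁺: AE→B adds B; A→BDF adds D, F → {A, B, C, D, E, F}. Minimal: {C, E}⁺ = {C, E}; {A, E}⁺ = {A, B, D, E, F}; {A, C}⁺ = {A, B, C, D, F} — none reach the full schema.
{B, C, E}⁺: B→ADF adds A, D, F → {A, B, C, D, E, F}. Minimal: {C, E}⁺ = {C, E}; {B, E}⁺ = {A, B, D, E, F}; {B, C}⁺ = {A, B, C, D, F} — none reach the full schema.
Any other superkey contains one of these as a subset, so there are no further candidate keys.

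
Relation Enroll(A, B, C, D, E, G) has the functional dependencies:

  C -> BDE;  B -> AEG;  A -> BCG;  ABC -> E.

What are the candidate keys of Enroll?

(A), (B), (C)

{A}⁺: A→BCG adds B, C, G; ABC→E adds E; C→BDE adds D → {A, B, C, D, E, G}.
{B}⁺: B→AEG adds A, E, G; A→BCG adds C; C→BDE adds D → {A, B, C, D, E, G}.
{C}⁺: C→BDE adds B, D, E; B→AEG adds A, G → {A, B, C, D, E, G}.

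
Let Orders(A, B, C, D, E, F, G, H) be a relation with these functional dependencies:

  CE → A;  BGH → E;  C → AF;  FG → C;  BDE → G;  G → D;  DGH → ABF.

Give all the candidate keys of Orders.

Attribute H never appears on the right-hand side of any dependency, so H must belong to every candidate key.
{H}⁺ = {H}, which is not all of the schema, so we must add further attributes.
{G, H}⁺: G→D adds D; DGH→ABF adds A, B, F; BGH→E adds E; FG→C adds C → {A, B, C, D, E, F, G, H}. Minimal: {H}⁺ = {H}; {G}⁺ = {D, G} — none reach the full schema.
{B, D, E, H}⁺: BDE→G adds G; DGH→ABF adds A, F; FG→C adds C → {A, B, C, D, E, F, G, H}. Minimal: {D, E, H}⁺ = {D, E, H}; {B, E, H}⁺ = {B, E, H}; {B, D, H}⁺ = {B, D, H}; … — none reach the full schema.
Any other superkey contains one of these as a subset, so there are no further candidate keys.

(G, H), (B, D, E, H)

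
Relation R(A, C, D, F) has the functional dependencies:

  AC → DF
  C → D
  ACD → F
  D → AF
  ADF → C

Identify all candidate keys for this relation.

{C}⁺: C→D adds D; D→AF adds A, F → {A, C, D, F}.
{D}⁺: D→AF adds A, F; ADF→C adds C → {A, C, D, F}.
Any other superkey contains one of these as a subset, so there are no further candidate keys.

C, D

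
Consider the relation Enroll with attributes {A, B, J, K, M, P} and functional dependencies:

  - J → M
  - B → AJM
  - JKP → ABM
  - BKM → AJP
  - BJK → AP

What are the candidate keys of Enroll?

{B, K}; {J, K, P}

Attribute K never appears on the right-hand side of any dependency, so K must belong to every candidate key.
{K}⁺ = {K}, which is not all of the schema, so we must add further attributes.
{B, K}⁺: B→AJM adds A, J, M; BKM→AJP adds P → {A, B, J, K, M, P}.
{J, K, P}⁺: J→M adds M; JKP→ABM adds A, B → {A, B, J, K, M, P}.
Any other superkey contains one of these as a subset, so there are no further candidate keys.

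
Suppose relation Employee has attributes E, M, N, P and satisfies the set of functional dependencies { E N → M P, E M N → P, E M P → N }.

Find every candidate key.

Attribute E never appears on the right-hand side of any dependency, so E must belong to every candidate key.
{E}⁺ = {E}, which is not all of the schema, so we must add further attributes.
{E, N}⁺: EN→MP adds M, P → {E, M, N, P}. Minimal: {N}⁺ = {N}; {E}⁺ = {E} — none reach the full schema.
{E, M, P}⁺: EMP→N adds N → {E, M, N, P}. Minimal: {M, P}⁺ = {M, P}; {E, P}⁺ = {E, P}; {E, M}⁺ = {E, M} — none reach the full schema.

EN, EMP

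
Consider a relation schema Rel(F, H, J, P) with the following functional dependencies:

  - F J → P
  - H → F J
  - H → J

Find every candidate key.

Attribute H never appears on the right-hand side of any dependency, so H must belong to every candidate key.
{H}⁺ = {F, H, J, P}, which is all of the schema, so {H} is the only candidate key.

{H}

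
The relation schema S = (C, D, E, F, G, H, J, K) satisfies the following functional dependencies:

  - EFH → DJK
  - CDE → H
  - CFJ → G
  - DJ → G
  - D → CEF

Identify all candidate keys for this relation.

{D}⁺: D→CEF adds C, E, F; CDE→H adds H; EFH→DJK adds J, K; CFJ→G adds G → {C, D, E, F, G, H, J, K}.
{E, F, H}⁺: EFH→DJK adds D, J, K; DJ→G adds G; D→CEF adds C → {C, D, E, F, G, H, J, K}. Minimal: {F, H}⁺ = {F, H}; {E, H}⁺ = {E, H}; {E, F}⁺ = {E, F} — none reach the full schema.

{D}; {E, F, H}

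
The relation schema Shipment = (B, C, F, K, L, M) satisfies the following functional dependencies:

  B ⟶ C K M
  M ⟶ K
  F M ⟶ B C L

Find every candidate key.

(B, F), (F, M)

Attribute F never appears on the right-hand side of any dependency, so F must belong to every candidate key.
{F}⁺ = {F}, which is not all of the schema, so we must add further attributes.
{B, F}⁺: B→CKM adds C, K, M; FM→BCL adds L → {B, C, F, K, L, M}.
{F, M}⁺: M→K adds K; FM→BCL adds B, C, L → {B, C, F, K, L, M}.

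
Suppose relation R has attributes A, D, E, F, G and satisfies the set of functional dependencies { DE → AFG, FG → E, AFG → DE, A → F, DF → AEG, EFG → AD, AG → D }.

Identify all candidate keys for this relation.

AD; AG; DE; DF; FG

{A, D}⁺: A→F adds F; DF→AEG adds E, G → {A, D, E, F, G}. Minimal: {D}⁺ = {D}; {A}⁺ = {A, F} — none reach the full schema.
{A, G}⁺: A→F adds F; AG→D adds D; FG→E adds E → {A, D, E, F, G}. Minimal: {G}⁺ = {G}; {A}⁺ = {A, F} — none reach the full schema.
{D, E}⁺: DE→AFG adds A, F, G → {A, D, E, F, G}. Minimal: {E}⁺ = {E}; {D}⁺ = {D} — none reach the full schema.
{D, F}⁺: DF→AEG adds A, E, G → {A, D, E, F, G}. Minimal: {F}⁺ = {F}; {D}⁺ = {D} — none reach the full schema.
{F, G}⁺: FG→E adds E; EFG→AD adds A, D → {A, D, E, F, G}. Minimal: {G}⁺ = {G}; {F}⁺ = {F} — none reach the full schema.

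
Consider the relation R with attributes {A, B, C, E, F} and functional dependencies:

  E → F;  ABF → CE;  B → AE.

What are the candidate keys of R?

{B}

{B}⁺: B→AE adds A, E; E→F adds F; ABF→CE adds C → {A, B, C, E, F}.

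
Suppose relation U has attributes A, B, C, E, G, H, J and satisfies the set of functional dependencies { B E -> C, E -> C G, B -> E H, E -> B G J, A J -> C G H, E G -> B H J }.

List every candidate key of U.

(A, B), (A, E)

Attribute A never appears on the right-hand side of any dependency, so A must belong to every candidate key.
{A}⁺ = {A}, which is not all of the schema, so we must add further attributes.
{A, B}⁺: B→EH adds E, H; E→BGJ adds G, J; AJ→CGH adds C → {A, B, C, E, G, H, J}.
{A, E}⁺: E→CG adds C, G; E→BGJ adds B, J; AJ→CGH adds H → {A, B, C, E, G, H, J}.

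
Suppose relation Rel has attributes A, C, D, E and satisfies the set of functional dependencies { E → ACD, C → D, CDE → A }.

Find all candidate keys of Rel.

{E}

Attribute E never appears on the right-hand side of any dependency, so E must belong to every candidate key.
{E}⁺ = {A, C, D, E}, which is all of the schema, so {E} is the only candidate key.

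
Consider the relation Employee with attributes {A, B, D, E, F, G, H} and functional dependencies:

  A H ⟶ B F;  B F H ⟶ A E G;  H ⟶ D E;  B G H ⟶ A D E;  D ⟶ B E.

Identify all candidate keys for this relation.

{A, H}; {F, H}; {G, H}

Attribute H never appears on the right-hand side of any dependency, so H must belong to every candidate key.
{H}⁺ = {B, D, E, H}, which is not all of the schema, so we must add further attributes.
{A, H}⁺: AH→BF adds B, F; BFH→AEG adds E, G; H→DE adds D → {A, B, D, E, F, G, H}.
{F, H}⁺: H→DE adds D, E; D→BE adds B; BFH→AEG adds A, G → {A, B, D, E, F, G, H}.
{G, H}⁺: H→DE adds D, E; D→BE adds B; BGH→ADE adds A; AH→BF adds F → {A, B, D, E, F, G, H}.
Any other superkey contains one of these as a subset, so there are no further candidate keys.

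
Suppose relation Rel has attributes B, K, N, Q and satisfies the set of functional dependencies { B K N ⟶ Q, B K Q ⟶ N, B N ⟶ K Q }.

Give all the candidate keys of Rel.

BN, BKQ

Attribute B never appears on the right-hand side of any dependency, so B must belong to every candidate key.
{B}⁺ = {B}, which is not all of the schema, so we must add further attributes.
{B, N}⁺: BN→KQ adds K, Q → {B, K, N, Q}.
{B, K, Q}⁺: BKQ→N adds N → {B, K, N, Q}.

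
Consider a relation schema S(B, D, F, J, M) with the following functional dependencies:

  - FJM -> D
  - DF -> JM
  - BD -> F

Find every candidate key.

{B, D}⁺: BD→F adds F; DF→JM adds J, M → {B, D, F, J, M}. Minimal: {D}⁺ = {D}; {B}⁺ = {B} — none reach the full schema.
{B, F, J, M}⁺: FJM→D adds D → {B, D, F, J, M}. Minimal: {F, J, M}⁺ = {D, F, J, M}; {B, J, M}⁺ = {B, J, M}; {B, F, M}⁺ = {B, F, M}; … — none reach the full schema.
Any other superkey contains one of these as a subset, so there are no further candidate keys.

BD, BFJM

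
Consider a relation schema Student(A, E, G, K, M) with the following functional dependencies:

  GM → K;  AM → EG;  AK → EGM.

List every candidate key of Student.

(A, K); (A, M)

Attribute A never appears on the right-hand side of any dependency, so A must belong to every candidate key.
{A}⁺ = {A}, which is not all of the schema, so we must add further attributes.
{A, K}⁺: AK→EGM adds E, G, M → {A, E, G, K, M}. Minimal: {K}⁺ = {K}; {A}⁺ = {A} — none reach the full schema.
{A, M}⁺: AM→EG adds E, G; GM→K adds K → {A, E, G, K, M}. Minimal: {M}⁺ = {M}; {A}⁺ = {A} — none reach the full schema.
Any other superkey contains one of these as a subset, so there are no further candidate keys.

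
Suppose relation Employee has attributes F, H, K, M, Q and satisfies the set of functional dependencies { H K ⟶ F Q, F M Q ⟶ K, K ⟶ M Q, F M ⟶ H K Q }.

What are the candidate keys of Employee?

{F, K}⁺: K→MQ adds M, Q; FM→HKQ adds H → {F, H, K, M, Q}.
{F, M}⁺: FM→HKQ adds H, K, Q → {F, H, K, M, Q}.
{H, K}⁺: HK→FQ adds F, Q; K→MQ adds M → {F, H, K, M, Q}.

(F, K); (F, M); (H, K)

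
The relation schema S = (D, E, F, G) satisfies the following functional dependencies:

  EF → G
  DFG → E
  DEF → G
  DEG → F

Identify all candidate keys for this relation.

{D, E, F}, {D, E, G}, {D, F, G}

Attribute D never appears on the right-hand side of any dependency, so D must belong to every candidate key.
{D}⁺ = {D}, which is not all of the schema, so we must add further attributes.
{D, E, F}⁺: EF→G adds G → {D, E, F, G}.
{D, E, G}⁺: DEG→F adds F → {D, E, F, G}.
{D, F, G}⁺: DFG→E adds E → {D, E, F, G}.
Any other superkey contains one of these as a subset, so there are no further candidate keys.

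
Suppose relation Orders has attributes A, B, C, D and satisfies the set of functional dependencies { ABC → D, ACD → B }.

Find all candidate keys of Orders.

Attributes A, C never appear on any right-hand side, so every candidate key must contain {A, C}.
{A, C}⁺ = {A, C}, which is not all of the schema, so we must add further attributes.
{A, B, C}⁺: ABC→D adds D → {A, B, C, D}.
{A, C, D}⁺: ACD→B adds B → {A, B, C, D}.

ABC, ACD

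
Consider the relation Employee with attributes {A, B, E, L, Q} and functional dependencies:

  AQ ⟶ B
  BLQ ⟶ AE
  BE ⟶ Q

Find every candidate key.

Attribute L never appears on the right-hand side of any dependency, so L must belong to every candidate key.
{L}⁺ = {L}, which is not all of the schema, so we must add further attributes.
{A, L, Q}⁺: AQ→B adds B; BLQ→AE adds E → {A, B, E, L, Q}.
{B, E, L}⁺: BE→Q adds Q; BLQ→AE adds A → {A, B, E, L, Q}.
{B, L, Q}⁺: BLQ→AE adds A, E → {A, B, E, L, Q}.

(A, L, Q), (B, E, L), (B, L, Q)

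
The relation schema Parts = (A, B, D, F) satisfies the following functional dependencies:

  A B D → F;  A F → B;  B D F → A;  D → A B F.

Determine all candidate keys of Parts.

Attribute D never appears on the right-hand side of any dependency, so D must belong to every candidate key.
{D}⁺ = {A, B, D, F}, which is all of the schema, so {D} is the only candidate key.

{D}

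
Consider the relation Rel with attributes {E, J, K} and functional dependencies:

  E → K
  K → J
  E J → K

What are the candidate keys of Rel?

Attribute E never appears on the right-hand side of any dependency, so E must belong to every candidate key.
{E}⁺ = {E, J, K}, which is all of the schema, so {E} is the only candidate key.

{E}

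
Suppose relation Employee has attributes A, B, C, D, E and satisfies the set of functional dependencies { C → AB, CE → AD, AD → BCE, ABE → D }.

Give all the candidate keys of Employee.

{A, D}⁺: AD→BCE adds B, C, E → {A, B, C, D, E}. Minimal: {D}⁺ = {D}; {A}⁺ = {A} — none reach the full schema.
{C, D}⁺: C→AB adds A, B; AD→BCE adds E → {A, B, C, D, E}. Minimal: {D}⁺ = {D}; {C}⁺ = {A, B, C} — none reach the full schema.
{C, E}⁺: C→AB adds A, B; CE→AD adds D → {A, B, C, D, E}. Minimal: {E}⁺ = {E}; {C}⁺ = {A, B, C} — none reach the full schema.
{A, B, E}⁺: ABE→D adds D; AD→BCE adds C → {A, B, C, D, E}. Minimal: {B, E}⁺ = {B, E}; {A, E}⁺ = {A, E}; {A, B}⁺ = {A, B} — none reach the full schema.
Any other superkey contains one of these as a subset, so there are no further candidate keys.

{A, D}, {C, D}, {C, E}, {A, B, E}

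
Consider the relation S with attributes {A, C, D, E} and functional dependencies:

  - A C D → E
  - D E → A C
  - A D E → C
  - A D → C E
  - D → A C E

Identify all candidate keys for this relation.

Attribute D never appears on the right-hand side of any dependency, so D must belong to every candidate key.
{D}⁺ = {A, C, D, E}, which is all of the schema, so {D} is the only candidate key.

{D}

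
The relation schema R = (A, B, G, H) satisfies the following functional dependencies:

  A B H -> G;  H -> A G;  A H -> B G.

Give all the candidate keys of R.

Attribute H never appears on the right-hand side of any dependency, so H must belong to every candidate key.
{H}⁺ = {A, B, G, H}, which is all of the schema, so {H} is the only candidate key.

{H}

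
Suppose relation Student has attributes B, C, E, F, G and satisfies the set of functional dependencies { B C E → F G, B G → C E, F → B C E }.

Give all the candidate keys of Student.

{F}⁺: F→BCE adds B, C, E; BCE→FG adds G → {B, C, E, F, G}.
{B, G}⁺: BG→CE adds C, E; BCE→FG adds F → {B, C, E, F, G}. Minimal: {G}⁺ = {G}; {B}⁺ = {B} — none reach the full schema.
{B, C, E}⁺: BCE→FG adds F, G → {B, C, E, F, G}. Minimal: {C, E}⁺ = {C, E}; {B, E}⁺ = {B, E}; {B, C}⁺ = {B, C} — none reach the full schema.
Any other superkey contains one of these as a subset, so there are no further candidate keys.

F; BG; BCE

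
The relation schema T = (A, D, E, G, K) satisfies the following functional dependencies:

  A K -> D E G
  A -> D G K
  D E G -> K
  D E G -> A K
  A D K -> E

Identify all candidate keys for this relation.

{A}⁺: A→DGK adds D, G, K; ADK→E adds E → {A, D, E, G, K}.
{D, E, G}⁺: DEG→K adds K; DEG→AK adds A → {A, D, E, G, K}. Minimal: {E, G}⁺ = {E, G}; {D, G}⁺ = {D, G}; {D, E}⁺ = {D, E} — none reach the full schema.

{A}, {D, E, G}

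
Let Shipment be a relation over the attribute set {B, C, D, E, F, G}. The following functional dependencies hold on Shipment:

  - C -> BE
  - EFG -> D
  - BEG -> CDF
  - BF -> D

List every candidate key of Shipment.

{C, G}⁺: C→BE adds B, E; BEG→CDF adds D, F → {B, C, D, E, F, G}. Minimal: {G}⁺ = {G}; {C}⁺ = {B, C, E} — none reach the full schema.
{B, E, G}⁺: BEG→CDF adds C, D, F → {B, C, D, E, F, G}. Minimal: {E, G}⁺ = {E, G}; {B, G}⁺ = {B, G}; {B, E}⁺ = {B, E} — none reach the full schema.

CG, BEG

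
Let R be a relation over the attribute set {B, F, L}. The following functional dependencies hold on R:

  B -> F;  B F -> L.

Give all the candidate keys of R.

Attribute B never appears on the right-hand side of any dependency, so B must belong to every candidate key.
{B}⁺ = {B, F, L}, which is all of the schema, so {B} is the only candidate key.

{B}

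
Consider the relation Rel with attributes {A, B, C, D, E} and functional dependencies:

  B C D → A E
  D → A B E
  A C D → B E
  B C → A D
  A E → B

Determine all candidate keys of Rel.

Attribute C never appears on the right-hand side of any dependency, so C must belong to every candidate key.
{C}⁺ = {C}, which is not all of the schema, so we must add further attributes.
{B, C}⁺: BC→AD adds A, D; BCD→AE adds E → {A, B, C, D, E}. Minimal: {C}⁺ = {C}; {B}⁺ = {B} — none reach the full schema.
{C, D}⁺: D→ABE adds A, B, E → {A, B, C, D, E}. Minimal: {D}⁺ = {A, B, D, E}; {C}⁺ = {C} — none reach the full schema.
{A, C, E}⁺: AE→B adds B; BC→AD adds D → {A, B, C, D, E}. Minimal: {C, E}⁺ = {C, E}; {A, E}⁺ = {A, B, E}; {A, C}⁺ = {A, C} — none reach the full schema.
Any other superkey contains one of these as a subset, so there are no further candidate keys.

{B, C}; {C, D}; {A, C, E}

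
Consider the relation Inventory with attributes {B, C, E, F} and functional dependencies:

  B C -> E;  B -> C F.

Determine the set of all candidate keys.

Attribute B never appears on the right-hand side of any dependency, so B must belong to every candidate key.
{B}⁺ = {B, C, E, F}, which is all of the schema, so {B} is the only candidate key.

{B}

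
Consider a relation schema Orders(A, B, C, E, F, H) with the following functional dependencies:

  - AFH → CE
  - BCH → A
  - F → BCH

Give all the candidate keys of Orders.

{F}

Attribute F never appears on the right-hand side of any dependency, so F must belong to every candidate key.
{F}⁺ = {A, B, C, E, F, H}, which is all of the schema, so {F} is the only candidate key.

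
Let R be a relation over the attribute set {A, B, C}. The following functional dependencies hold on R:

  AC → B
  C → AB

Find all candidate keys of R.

{C}⁺: C→AB adds A, B → {A, B, C}.
No other minimal superkey exists.

(C)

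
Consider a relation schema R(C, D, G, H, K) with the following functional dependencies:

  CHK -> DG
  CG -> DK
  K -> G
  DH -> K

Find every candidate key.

{C, D, H}; {C, G, H}; {C, H, K}

Attributes C, H never appear on any right-hand side, so every candidate key must contain {C, H}.
{C, H}⁺ = {C, H}, which is not all of the schema, so we must add further attributes.
{C, D, H}⁺: DH→K adds K; CHK→DG adds G → {C, D, G, H, K}. Minimal: {D, H}⁺ = {D, G, H, K}; {C, H}⁺ = {C, H}; {C, D}⁺ = {C, D} — none reach the full schema.
{C, G, H}⁺: CG→DK adds D, K → {C, D, G, H, K}. Minimal: {G, H}⁺ = {G, H}; {C, H}⁺ = {C, H}; {C, G}⁺ = {C, D, G, K} — none reach the full schema.
{C, H, K}⁺: CHK→DG adds D, G → {C, D, G, H, K}. Minimal: {H, K}⁺ = {G, H, K}; {C, K}⁺ = {C, D, G, K}; {C, H}⁺ = {C, H} — none reach the full schema.
Any other superkey contains one of these as a subset, so there are no further candidate keys.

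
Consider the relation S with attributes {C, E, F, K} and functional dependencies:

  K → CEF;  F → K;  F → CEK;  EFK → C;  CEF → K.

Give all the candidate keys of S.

{F}; {K}

{F}⁺: F→K adds K; F→CEK adds C, E → {C, E, F, K}.
{K}⁺: K→CEF adds C, E, F → {C, E, F, K}.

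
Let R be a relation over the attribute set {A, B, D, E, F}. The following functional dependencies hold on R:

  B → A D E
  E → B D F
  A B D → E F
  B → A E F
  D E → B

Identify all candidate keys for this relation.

B, E

{B}⁺: B→ADE adds A, D, E; E→BDF adds F → {A, B, D, E, F}.
{E}⁺: E→BDF adds B, D, F; B→AEF adds A → {A, B, D, E, F}.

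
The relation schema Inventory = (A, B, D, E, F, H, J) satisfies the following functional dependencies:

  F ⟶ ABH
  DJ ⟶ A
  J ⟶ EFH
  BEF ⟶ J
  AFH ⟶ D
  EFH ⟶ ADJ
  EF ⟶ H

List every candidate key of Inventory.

(J); (E, F)

{J}⁺: J→EFH adds E, F, H; EFH→ADJ adds A, D; F→ABH adds B → {A, B, D, E, F, H, J}.
{E, F}⁺: F→ABH adds A, B, H; BEF→J adds J; AFH→D adds D → {A, B, D, E, F, H, J}. Minimal: {F}⁺ = {A, B, D, F, H}; {E}⁺ = {E} — none reach the full schema.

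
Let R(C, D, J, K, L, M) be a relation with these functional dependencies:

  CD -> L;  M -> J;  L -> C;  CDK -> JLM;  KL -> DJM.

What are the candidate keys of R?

Attribute K never appears on the right-hand side of any dependency, so K must belong to every candidate key.
{K}⁺ = {K}, which is not all of the schema, so we must add further attributes.
{K, L}⁺: L→C adds C; KL→DJM adds D, J, M → {C, D, J, K, L, M}. Minimal: {L}⁺ = {C, L}; {K}⁺ = {K} — none reach the full schema.
{C, D, K}⁺: CD→L adds L; CDK→JLM adds J, M → {C, D, J, K, L, M}. Minimal: {D, K}⁺ = {D, K}; {C, K}⁺ = {C, K}; {C, D}⁺ = {C, D, L} — none reach the full schema.

(K, L); (C, D, K)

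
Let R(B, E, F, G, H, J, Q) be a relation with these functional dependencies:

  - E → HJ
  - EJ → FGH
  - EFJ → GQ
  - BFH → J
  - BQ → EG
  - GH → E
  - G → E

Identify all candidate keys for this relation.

{B, E}⁺: E→HJ adds H, J; EJ→FGH adds F, G; EFJ→GQ adds Q → {B, E, F, G, H, J, Q}. Minimal: {E}⁺ = {E, F, G, H, J, Q}; {B}⁺ = {B} — none reach the full schema.
{B, G}⁺: G→E adds E; E→HJ adds H, J; EJ→FGH adds F; EFJ→GQ adds Q → {B, E, F, G, H, J, Q}. Minimal: {G}⁺ = {E, F, G, H, J, Q}; {B}⁺ = {B} — none reach the full schema.
{B, Q}⁺: BQ→EG adds E, G; E→HJ adds H, J; EJ→FGH adds F → {B, E, F, G, H, J, Q}. Minimal: {Q}⁺ = {Q}; {B}⁺ = {B} — none reach the full schema.
Any other superkey contains one of these as a subset, so there are no further candidate keys.

(B, E), (B, G), (B, Q)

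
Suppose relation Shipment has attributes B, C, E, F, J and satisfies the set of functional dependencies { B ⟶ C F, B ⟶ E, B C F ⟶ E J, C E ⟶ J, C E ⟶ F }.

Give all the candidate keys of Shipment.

Attribute B never appears on the right-hand side of any dependency, so B must belong to every candidate key.
{B}⁺ = {B, C, E, F, J}, which is all of the schema, so {B} is the only candidate key.

{B}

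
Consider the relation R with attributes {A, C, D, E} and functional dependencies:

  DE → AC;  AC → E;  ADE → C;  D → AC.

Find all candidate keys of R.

Attribute D never appears on the right-hand side of any dependency, so D must belong to every candidate key.
{D}⁺ = {A, C, D, E}, which is all of the schema, so {D} is the only candidate key.

(D)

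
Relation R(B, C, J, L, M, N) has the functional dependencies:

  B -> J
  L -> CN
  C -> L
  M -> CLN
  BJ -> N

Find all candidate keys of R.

{B, M}⁺: B→J adds J; M→CLN adds C, L, N → {B, C, J, L, M, N}.

BM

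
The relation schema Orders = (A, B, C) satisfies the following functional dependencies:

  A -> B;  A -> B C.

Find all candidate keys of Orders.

A

Attribute A never appears on the right-hand side of any dependency, so A must belong to every candidate key.
{A}⁺ = {A, B, C}, which is all of the schema, so {A} is the only candidate key.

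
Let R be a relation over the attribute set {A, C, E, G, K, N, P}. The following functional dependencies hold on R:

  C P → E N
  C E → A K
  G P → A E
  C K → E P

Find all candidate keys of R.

(C, E, G), (C, G, K), (C, G, P)

{C, E, G}⁺: CE→AK adds A, K; CK→EP adds P; CP→EN adds N → {A, C, E, G, K, N, P}. Minimal: {E, G}⁺ = {E, G}; {C, G}⁺ = {C, G}; {C, E}⁺ = {A, C, E, K, N, P} — none reach the full schema.
{C, G, K}⁺: CK→EP adds E, P; CP→EN adds N; CE→AK adds A → {A, C, E, G, K, N, P}. Minimal: {G, K}⁺ = {G, K}; {C, K}⁺ = {A, C, E, K, N, P}; {C, G}⁺ = {C, G} — none reach the full schema.
{C, G, P}⁺: CP→EN adds E, N; CE→AK adds A, K → {A, C, E, G, K, N, P}. Minimal: {G, P}⁺ = {A, E, G, P}; {C, P}⁺ = {A, C, E, K, N, P}; {C, G}⁺ = {C, G} — none reach the full schema.
Any other superkey contains one of these as a subset, so there are no further candidate keys.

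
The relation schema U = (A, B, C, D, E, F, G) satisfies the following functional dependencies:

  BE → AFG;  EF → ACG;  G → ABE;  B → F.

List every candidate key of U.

{D, G}; {B, D, E}; {D, E, F}

Attribute D never appears on the right-hand side of any dependency, so D must belong to every candidate key.
{D}⁺ = {D}, which is not all of the schema, so we must add further attributes.
{D, G}⁺: G→ABE adds A, B, E; B→F adds F; EF→ACG adds C → {A, B, C, D, E, F, G}. Minimal: {G}⁺ = {A, B, C, E, F, G}; {D}⁺ = {D} — none reach the full schema.
{B, D, E}⁺: BE→AFG adds A, F, G; EF→ACG adds C → {A, B, C, D, E, F, G}. Minimal: {D, E}⁺ = {D, E}; {B, E}⁺ = {A, B, C, E, F, G}; {B, D}⁺ = {B, D, F} — none reach the full schema.
{D, E, F}⁺: EF→ACG adds A, C, G; G→ABE adds B → {A, B, C, D, E, F, G}. Minimal: {E, F}⁺ = {A, B, C, E, F, G}; {D, F}⁺ = {D, F}; {D, E}⁺ = {D, E} — none reach the full schema.
Any other superkey contains one of these as a subset, so there are no further candidate keys.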